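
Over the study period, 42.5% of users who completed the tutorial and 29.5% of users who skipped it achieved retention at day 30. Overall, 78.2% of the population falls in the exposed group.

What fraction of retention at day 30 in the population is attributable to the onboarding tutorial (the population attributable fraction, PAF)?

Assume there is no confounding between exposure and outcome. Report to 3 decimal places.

PAF ≈ 0.256

p₁ = 0.425, p₀ = 0.295.
Overall risk P(Y=1) = π·p₁ + (1−π)·p₀ = 0.782×0.425 + 0.218×0.295 = 0.39666.
Under exogeneity, PAF = [P(Y=1) − p₀] / P(Y=1).
PAF = (0.39666 − 0.295) / 0.39666 ≈ 0.2563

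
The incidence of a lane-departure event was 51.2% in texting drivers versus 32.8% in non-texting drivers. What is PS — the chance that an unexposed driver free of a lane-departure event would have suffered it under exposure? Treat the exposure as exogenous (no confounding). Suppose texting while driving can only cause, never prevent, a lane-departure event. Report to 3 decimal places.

p₁ = 0.512, p₀ = 0.328.
Under exogeneity and monotonicity, PS = (p₁ − p₀) / (1 − p₀).
PS = (0.512 − 0.328) / (1 − 0.328) = 0.184 / 0.672 ≈ 0.2738

PS ≈ 0.274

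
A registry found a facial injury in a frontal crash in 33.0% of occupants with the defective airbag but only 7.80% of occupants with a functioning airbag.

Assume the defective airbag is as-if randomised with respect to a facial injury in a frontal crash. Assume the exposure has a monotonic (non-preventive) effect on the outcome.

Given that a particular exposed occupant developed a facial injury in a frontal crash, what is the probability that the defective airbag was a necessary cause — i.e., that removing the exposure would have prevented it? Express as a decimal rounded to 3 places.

PN ≈ 0.764

p₁ = 0.33, p₀ = 0.078.
Under exogeneity and monotonicity, PN = (p₁ − p₀) / p₁.
PN = (0.33 − 0.078) / 0.33 = 0.252 / 0.33 ≈ 0.7636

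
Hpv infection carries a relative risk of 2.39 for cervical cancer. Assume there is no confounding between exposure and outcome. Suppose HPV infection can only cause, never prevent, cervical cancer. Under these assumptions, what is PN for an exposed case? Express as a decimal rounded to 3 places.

PN ≈ 0.582

Under exogeneity and monotonicity, PN = (RR − 1) / RR = 1 − 1/RR.
PN = (2.39 − 1) / 2.39 = 1.39 / 2.39 ≈ 0.5816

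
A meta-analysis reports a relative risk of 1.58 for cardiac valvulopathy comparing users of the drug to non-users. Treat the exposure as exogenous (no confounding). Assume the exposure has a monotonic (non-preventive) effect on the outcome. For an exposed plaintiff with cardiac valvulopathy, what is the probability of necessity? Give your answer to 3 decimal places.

Under exogeneity and monotonicity, PN = (RR − 1) / RR = 1 − 1/RR.
PN = (1.58 − 1) / 1.58 = 0.58 / 1.58 ≈ 0.3671

PN ≈ 0.367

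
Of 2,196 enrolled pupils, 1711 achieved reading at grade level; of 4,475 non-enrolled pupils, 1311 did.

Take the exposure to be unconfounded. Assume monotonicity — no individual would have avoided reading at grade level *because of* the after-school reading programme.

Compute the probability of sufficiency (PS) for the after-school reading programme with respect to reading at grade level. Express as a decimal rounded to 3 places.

PS ≈ 0.688

p₁ = P(outcome | exposed) = 1711/2196 = 0.77914
p₀ = P(outcome | unexposed) = 1311/4475 = 0.29296
Under exogeneity and monotonicity, PS = (p₁ − p₀) / (1 − p₀).
PS = (0.77914 − 0.29296) / (1 − 0.29296) = 0.48618 / 0.70704 ≈ 0.6876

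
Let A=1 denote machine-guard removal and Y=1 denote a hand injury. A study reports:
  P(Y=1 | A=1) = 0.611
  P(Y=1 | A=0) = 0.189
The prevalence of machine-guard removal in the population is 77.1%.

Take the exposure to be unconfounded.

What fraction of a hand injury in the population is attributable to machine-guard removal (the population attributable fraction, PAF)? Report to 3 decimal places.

Let p₁ = 0.611, p₀ = 0.189.
Overall risk P(Y=1) = π·p₁ + (1−π)·p₀ = 0.771×0.611 + 0.229×0.189 = 0.51436.
Under exogeneity, PAF = [P(Y=1) − p₀] / P(Y=1).
PAF = (0.51436 − 0.189) / 0.51436 ≈ 0.6326

PAF ≈ 0.633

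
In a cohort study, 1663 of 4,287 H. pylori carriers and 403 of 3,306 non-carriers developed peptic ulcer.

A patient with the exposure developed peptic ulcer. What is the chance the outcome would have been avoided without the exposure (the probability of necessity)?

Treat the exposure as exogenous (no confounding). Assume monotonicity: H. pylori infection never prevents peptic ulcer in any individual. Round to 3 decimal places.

PN ≈ 0.686

p₁ = P(outcome | exposed) = 1663/4287 = 0.38792
p₀ = P(outcome | unexposed) = 403/3306 = 0.1219
Under exogeneity and monotonicity, PN = (p₁ − p₀) / p₁.
PN = (0.38792 − 0.1219) / 0.38792 = 0.26602 / 0.38792 ≈ 0.6858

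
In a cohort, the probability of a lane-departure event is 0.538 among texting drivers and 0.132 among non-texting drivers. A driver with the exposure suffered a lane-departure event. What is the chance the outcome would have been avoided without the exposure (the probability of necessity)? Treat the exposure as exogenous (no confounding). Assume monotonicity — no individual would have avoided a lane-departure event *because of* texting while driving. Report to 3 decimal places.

Let p₁ = 0.538, p₀ = 0.132.
Under exogeneity and monotonicity, PN = (p₁ − p₀) / p₁.
PN = (0.538 − 0.132) / 0.538 = 0.406 / 0.538 ≈ 0.7546

PN ≈ 0.755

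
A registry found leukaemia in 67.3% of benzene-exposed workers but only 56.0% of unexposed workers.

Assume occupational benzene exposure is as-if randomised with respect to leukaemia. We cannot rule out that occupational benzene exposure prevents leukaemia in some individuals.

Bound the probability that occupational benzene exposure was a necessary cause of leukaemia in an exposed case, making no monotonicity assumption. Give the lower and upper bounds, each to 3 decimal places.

0.168 ≤ PN ≤ 0.654

p₁ = 0.673, p₀ = 0.56.
Under exogeneity alone the bounds on PN are max{0,(p₁−p₀)/p₁} ≤ PN ≤ min{1,(1−p₀)/p₁}.
  lower = (p₁ − p₀)/p₁ = 0.113 / 0.673 ≈ 0.1679
  upper = min{1, (1 − p₀)/p₁} = 0.44 / 0.673 ≈ 0.6538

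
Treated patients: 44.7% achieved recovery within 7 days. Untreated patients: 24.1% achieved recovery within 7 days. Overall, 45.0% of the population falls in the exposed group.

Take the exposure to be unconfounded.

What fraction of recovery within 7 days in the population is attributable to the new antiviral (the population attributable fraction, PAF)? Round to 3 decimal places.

p₁ = 0.447, p₀ = 0.241.
Overall risk P(Y=1) = π·p₁ + (1−π)·p₀ = 0.45×0.447 + 0.55×0.241 = 0.3337.
Under exogeneity, PAF = [P(Y=1) − p₀] / P(Y=1).
PAF = (0.3337 − 0.241) / 0.3337 ≈ 0.2778

PAF ≈ 0.278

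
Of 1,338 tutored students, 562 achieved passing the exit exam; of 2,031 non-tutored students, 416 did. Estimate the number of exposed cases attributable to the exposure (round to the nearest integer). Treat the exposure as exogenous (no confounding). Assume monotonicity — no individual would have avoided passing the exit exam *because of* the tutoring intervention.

p₁ = P(outcome | exposed) = 562/1338 = 0.42003
p₀ = P(outcome | unexposed) = 416/2031 = 0.20483
PN = (p₁ − p₀)/p₁ = (0.42003 − 0.20483) / 0.42003 ≈ 0.51236.
Attributable cases ≈ PN × (exposed cases) = 0.51236 × 562 ≈ 287.94.

about 288 cases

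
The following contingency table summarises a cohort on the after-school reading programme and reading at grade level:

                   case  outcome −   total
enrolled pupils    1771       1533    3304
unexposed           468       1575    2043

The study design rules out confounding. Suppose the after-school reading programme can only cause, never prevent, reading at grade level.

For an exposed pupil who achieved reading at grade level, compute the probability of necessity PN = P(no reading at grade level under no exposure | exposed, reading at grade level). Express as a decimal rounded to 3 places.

PN ≈ 0.573

p₁ = P(outcome | exposed) = 1771/3304 = 0.53602
p₀ = P(outcome | unexposed) = 468/2043 = 0.22907
Under exogeneity and monotonicity, PN = (p₁ − p₀) / p₁.
PN = (0.53602 − 0.22907) / 0.53602 = 0.30694 / 0.53602 ≈ 0.5726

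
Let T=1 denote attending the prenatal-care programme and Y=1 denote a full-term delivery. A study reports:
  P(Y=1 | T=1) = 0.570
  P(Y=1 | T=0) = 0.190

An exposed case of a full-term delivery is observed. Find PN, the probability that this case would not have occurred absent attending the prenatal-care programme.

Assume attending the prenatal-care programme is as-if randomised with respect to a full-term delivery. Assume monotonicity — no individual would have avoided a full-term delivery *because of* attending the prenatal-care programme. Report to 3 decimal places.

PN ≈ 0.667

Let p₁ = 0.57, p₀ = 0.19.
Under exogeneity and monotonicity, PN = (p₁ − p₀) / p₁.
PN = (0.57 − 0.19) / 0.57 = 0.38 / 0.57 ≈ 0.6667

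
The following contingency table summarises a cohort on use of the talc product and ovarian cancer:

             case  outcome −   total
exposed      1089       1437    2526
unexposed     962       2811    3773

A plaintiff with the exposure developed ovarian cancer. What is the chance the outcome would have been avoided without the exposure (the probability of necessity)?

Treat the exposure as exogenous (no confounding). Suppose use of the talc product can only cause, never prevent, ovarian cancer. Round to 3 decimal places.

p₁ = P(outcome | exposed) = 1089/2526 = 0.43112
p₀ = P(outcome | unexposed) = 962/3773 = 0.25497
Under exogeneity and monotonicity, PN = (p₁ − p₀)/p₁.
PN = (0.43112 − 0.25497) / 0.43112 ≈ 0.4086

PN ≈ 0.409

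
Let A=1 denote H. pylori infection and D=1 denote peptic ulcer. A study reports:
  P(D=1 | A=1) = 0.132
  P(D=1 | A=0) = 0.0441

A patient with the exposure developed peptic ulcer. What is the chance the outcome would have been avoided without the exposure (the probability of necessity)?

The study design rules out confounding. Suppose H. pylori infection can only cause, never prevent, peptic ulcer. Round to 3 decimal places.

Let p₁ = 0.132, p₀ = 0.0441.
Under exogeneity and monotonicity, PN = (p₁ − p₀) / p₁.
PN = (0.132 − 0.0441) / 0.132 = 0.0879 / 0.132 ≈ 0.6659

PN ≈ 0.666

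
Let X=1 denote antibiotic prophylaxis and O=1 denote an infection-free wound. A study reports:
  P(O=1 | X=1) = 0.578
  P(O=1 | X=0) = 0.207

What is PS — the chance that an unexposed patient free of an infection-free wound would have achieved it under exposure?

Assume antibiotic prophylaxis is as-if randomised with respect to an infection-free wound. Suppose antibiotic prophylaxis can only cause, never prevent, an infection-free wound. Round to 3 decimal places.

PS ≈ 0.468

Let p₁ = 0.578, p₀ = 0.207.
Under exogeneity and monotonicity, PS = (p₁ − p₀) / (1 − p₀).
PS = (0.578 − 0.207) / (1 − 0.207) = 0.371 / 0.793 ≈ 0.4678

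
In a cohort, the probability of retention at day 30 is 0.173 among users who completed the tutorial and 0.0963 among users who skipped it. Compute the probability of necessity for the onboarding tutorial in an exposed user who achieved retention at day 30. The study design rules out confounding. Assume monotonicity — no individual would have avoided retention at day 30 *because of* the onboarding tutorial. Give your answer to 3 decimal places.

PN ≈ 0.443

Let p₁ = 0.173, p₀ = 0.0963.
Under exogeneity and monotonicity, PN = (p₁ − p₀) / p₁.
PN = (0.173 − 0.0963) / 0.173 = 0.0767 / 0.173 ≈ 0.4434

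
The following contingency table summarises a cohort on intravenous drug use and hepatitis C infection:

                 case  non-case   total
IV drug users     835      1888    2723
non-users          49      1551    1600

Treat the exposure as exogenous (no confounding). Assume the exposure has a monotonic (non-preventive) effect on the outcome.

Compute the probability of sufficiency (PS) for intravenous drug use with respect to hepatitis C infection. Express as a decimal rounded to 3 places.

PS ≈ 0.285

p₁ = P(outcome | exposed) = 835/2723 = 0.30665
p₀ = P(outcome | unexposed) = 49/1600 = 0.030625
Under exogeneity and monotonicity, PS = (p₁ − p₀) / (1 − p₀).
PS = (0.30665 − 0.030625) / (1 − 0.030625) = 0.27602 / 0.96937 ≈ 0.2847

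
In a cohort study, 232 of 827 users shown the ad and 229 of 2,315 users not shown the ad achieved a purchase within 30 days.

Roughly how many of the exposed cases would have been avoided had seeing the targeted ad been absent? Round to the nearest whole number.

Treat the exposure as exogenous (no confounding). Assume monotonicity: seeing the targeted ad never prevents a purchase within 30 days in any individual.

about 150 cases

p₁ = P(outcome | exposed) = 232/827 = 0.28053
p₀ = P(outcome | unexposed) = 229/2315 = 0.09892
PN = (p₁ − p₀)/p₁ = (0.28053 − 0.09892) / 0.28053 ≈ 0.64738.
Attributable cases ≈ PN × (exposed cases) = 0.64738 × 232 ≈ 150.19.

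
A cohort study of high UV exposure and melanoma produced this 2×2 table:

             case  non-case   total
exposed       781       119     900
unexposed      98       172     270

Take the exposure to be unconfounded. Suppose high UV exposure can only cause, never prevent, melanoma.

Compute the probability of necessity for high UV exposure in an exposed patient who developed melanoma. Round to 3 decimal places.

p₁ = P(outcome | exposed) = 781/900 = 0.86778
p₀ = P(outcome | unexposed) = 98/270 = 0.36296
Under exogeneity and monotonicity, PN = (p₁ − p₀)/p₁.
PN = (0.86778 − 0.36296) / 0.86778 ≈ 0.5817

PN ≈ 0.582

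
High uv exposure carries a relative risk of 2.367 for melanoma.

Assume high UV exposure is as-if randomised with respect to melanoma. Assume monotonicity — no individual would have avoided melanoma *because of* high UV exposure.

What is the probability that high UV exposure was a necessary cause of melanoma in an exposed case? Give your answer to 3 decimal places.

PN ≈ 0.578

Under exogeneity and monotonicity, PN = (RR − 1) / RR = 1 − 1/RR.
PN = (2.367 − 1) / 2.367 = 1.367 / 2.367 ≈ 0.5775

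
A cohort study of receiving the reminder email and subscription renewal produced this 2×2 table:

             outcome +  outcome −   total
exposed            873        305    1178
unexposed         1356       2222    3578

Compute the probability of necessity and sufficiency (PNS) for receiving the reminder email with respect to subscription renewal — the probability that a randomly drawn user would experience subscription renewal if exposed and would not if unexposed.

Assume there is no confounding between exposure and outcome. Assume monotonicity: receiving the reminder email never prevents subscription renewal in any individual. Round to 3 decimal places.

PNS ≈ 0.362

p₁ = P(outcome | exposed) = 873/1178 = 0.74109
p₀ = P(outcome | unexposed) = 1356/3578 = 0.37898
Under exogeneity and monotonicity, PNS = p₁ − p₀.
PNS = 0.74109 − 0.37898 = 0.3621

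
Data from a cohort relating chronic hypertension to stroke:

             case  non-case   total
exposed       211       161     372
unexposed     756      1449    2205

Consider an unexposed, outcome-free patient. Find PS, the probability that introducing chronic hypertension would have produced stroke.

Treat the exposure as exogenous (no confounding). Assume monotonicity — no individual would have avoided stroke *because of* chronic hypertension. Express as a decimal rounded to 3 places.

p₁ = P(outcome | exposed) = 211/372 = 0.5672
p₀ = P(outcome | unexposed) = 756/2205 = 0.34286
Under exogeneity and monotonicity, PS = (p₁ − p₀) / (1 − p₀).
PS = (0.5672 − 0.34286) / (1 − 0.34286) = 0.22435 / 0.65714 ≈ 0.3414

PS ≈ 0.341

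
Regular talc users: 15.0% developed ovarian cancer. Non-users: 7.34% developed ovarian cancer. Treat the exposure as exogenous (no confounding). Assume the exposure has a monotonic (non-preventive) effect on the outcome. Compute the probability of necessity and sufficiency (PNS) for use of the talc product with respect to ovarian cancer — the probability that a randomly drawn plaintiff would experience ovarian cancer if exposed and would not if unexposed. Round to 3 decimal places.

PNS ≈ 0.077

p₁ = 0.15, p₀ = 0.0734.
Under exogeneity and monotonicity, PNS = p₁ − p₀.
PNS = 0.15 − 0.0734 = 0.0766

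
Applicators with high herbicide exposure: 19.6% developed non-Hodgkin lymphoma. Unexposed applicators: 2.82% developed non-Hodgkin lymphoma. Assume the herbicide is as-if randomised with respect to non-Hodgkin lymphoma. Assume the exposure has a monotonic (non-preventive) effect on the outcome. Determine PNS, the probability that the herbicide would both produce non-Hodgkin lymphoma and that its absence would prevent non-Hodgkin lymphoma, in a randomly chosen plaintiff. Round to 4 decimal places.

PNS ≈ 0.1678

p₁ = 0.196, p₀ = 0.0282.
Under exogeneity and monotonicity, PNS = p₁ − p₀.
PNS = 0.196 − 0.0282 = 0.1678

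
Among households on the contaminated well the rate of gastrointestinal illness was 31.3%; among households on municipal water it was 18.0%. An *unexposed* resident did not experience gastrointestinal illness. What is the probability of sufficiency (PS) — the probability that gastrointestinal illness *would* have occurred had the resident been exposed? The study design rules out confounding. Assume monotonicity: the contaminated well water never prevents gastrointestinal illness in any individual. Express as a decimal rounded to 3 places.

PS ≈ 0.162

p₁ = 0.313, p₀ = 0.18.
Under exogeneity and monotonicity, PS = (p₁ − p₀) / (1 − p₀).
PS = (0.313 − 0.18) / (1 − 0.18) = 0.133 / 0.82 ≈ 0.1622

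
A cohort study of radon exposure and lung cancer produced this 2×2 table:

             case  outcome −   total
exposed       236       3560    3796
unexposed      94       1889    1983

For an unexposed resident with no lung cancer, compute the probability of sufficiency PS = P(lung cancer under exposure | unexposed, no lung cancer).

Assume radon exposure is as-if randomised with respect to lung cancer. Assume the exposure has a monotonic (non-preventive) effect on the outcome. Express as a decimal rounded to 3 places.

p₁ = P(outcome | exposed) = 236/3796 = 0.062171
p₀ = P(outcome | unexposed) = 94/1983 = 0.047403
Under exogeneity and monotonicity, PS = (p₁ − p₀) / (1 − p₀).
PS = (0.062171 − 0.047403) / (1 − 0.047403) = 0.014768 / 0.9526 ≈ 0.0155

PS ≈ 0.016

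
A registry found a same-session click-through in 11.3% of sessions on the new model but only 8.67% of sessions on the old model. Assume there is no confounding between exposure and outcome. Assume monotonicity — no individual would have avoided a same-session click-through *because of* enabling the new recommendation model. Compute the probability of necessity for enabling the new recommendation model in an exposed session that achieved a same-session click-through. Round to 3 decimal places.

PN ≈ 0.233

p₁ = 0.113, p₀ = 0.0867.
Under exogeneity and monotonicity, PN = (p₁ − p₀) / p₁.
PN = (0.113 − 0.0867) / 0.113 = 0.0263 / 0.113 ≈ 0.2327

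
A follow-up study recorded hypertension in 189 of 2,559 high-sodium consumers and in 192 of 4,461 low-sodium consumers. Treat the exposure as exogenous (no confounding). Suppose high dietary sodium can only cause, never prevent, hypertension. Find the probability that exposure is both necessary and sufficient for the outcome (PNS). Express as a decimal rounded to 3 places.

PNS ≈ 0.031

p₁ = P(outcome | exposed) = 189/2559 = 0.073857
p₀ = P(outcome | unexposed) = 192/4461 = 0.04304
Under exogeneity and monotonicity, PNS = p₁ − p₀.
PNS = 0.073857 − 0.04304 = 0.030817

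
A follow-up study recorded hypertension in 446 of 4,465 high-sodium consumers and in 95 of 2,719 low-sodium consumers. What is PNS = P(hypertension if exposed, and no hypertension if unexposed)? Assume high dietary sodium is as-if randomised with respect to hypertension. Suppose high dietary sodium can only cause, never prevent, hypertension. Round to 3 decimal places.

PNS ≈ 0.065

p₁ = P(outcome | exposed) = 446/4465 = 0.099888
p₀ = P(outcome | unexposed) = 95/2719 = 0.034939
Under exogeneity and monotonicity, PNS = p₁ − p₀.
PNS = 0.099888 − 0.034939 = 0.064949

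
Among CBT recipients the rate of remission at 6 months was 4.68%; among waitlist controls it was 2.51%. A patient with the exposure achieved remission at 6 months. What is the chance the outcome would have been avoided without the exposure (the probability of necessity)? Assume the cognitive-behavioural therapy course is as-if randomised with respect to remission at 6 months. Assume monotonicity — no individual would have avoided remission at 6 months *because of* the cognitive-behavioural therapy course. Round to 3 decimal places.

PN ≈ 0.464

p₁ = 0.0468, p₀ = 0.0251.
Under exogeneity and monotonicity, PN = (p₁ − p₀) / p₁.
PN = (0.0468 − 0.0251) / 0.0468 = 0.0217 / 0.0468 ≈ 0.4637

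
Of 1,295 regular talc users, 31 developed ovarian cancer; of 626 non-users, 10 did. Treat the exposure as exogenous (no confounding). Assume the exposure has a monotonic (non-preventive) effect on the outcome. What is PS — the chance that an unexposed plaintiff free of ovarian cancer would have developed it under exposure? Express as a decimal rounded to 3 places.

PS ≈ 0.008

p₁ = P(outcome | exposed) = 31/1295 = 0.023938
p₀ = P(outcome | unexposed) = 10/626 = 0.015974
Under exogeneity and monotonicity, PS = (p₁ − p₀) / (1 − p₀).
PS = (0.023938 − 0.015974) / (1 − 0.015974) = 0.0079638 / 0.98403 ≈ 0.0081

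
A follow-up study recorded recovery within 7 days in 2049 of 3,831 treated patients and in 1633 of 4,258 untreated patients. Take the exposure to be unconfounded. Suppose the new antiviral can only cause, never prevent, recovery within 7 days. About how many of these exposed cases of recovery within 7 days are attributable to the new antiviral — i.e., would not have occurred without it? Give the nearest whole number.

p₁ = P(outcome | exposed) = 2049/3831 = 0.53485
p₀ = P(outcome | unexposed) = 1633/4258 = 0.38351
PN = (p₁ − p₀)/p₁ = (0.53485 − 0.38351) / 0.53485 ≈ 0.28295.
Attributable cases ≈ PN × (exposed cases) = 0.28295 × 2049 ≈ 579.76.

about 580 cases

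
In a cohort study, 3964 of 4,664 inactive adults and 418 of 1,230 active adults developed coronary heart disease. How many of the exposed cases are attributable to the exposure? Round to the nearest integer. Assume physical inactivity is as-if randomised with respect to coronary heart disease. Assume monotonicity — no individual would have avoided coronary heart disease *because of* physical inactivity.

p₁ = P(outcome | exposed) = 3964/4664 = 0.84991
p₀ = P(outcome | unexposed) = 418/1230 = 0.33984
PN = (p₁ − p₀)/p₁ = (0.84991 − 0.33984) / 0.84991 ≈ 0.60015.
Attributable cases ≈ PN × (exposed cases) = 0.60015 × 3964 ≈ 2379.00.

about 2379 cases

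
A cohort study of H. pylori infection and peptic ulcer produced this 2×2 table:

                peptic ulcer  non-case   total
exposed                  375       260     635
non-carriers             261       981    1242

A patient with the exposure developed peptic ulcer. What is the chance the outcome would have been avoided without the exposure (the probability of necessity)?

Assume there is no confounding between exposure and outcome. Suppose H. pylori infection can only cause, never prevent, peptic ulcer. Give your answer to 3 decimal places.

p₁ = P(outcome | exposed) = 375/635 = 0.59055
p₀ = P(outcome | unexposed) = 261/1242 = 0.21014
Under exogeneity and monotonicity, PN = (p₁ − p₀)/p₁.
PN = (0.59055 − 0.21014) / 0.59055 ≈ 0.6442

PN ≈ 0.644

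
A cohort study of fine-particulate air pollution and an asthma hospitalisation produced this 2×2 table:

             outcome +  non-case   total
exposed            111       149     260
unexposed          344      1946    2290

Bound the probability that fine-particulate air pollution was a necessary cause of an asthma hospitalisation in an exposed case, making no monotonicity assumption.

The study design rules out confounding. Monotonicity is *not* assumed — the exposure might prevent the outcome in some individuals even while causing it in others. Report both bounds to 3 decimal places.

0.648 ≤ PN ≤ 1.000

p₁ = P(outcome | exposed) = 111/260 = 0.42692
p₀ = P(outcome | unexposed) = 344/2290 = 0.15022
Under exogeneity alone the bounds on PN are max{0,(p₁−p₀)/p₁} ≤ PN ≤ min{1,(1−p₀)/p₁}.
  lower = (p₁ − p₀)/p₁ = 0.2767 / 0.42692 ≈ 0.6481
  upper = min{1, (1 − p₀)/p₁} = 0.84978 / 0.42692 ≈ 1.9905 → capped at 1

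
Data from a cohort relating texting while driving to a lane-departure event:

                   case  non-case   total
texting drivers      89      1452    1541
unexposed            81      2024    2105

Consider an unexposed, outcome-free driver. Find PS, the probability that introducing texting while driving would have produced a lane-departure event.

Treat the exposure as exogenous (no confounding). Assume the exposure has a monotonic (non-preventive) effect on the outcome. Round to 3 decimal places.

p₁ = P(outcome | exposed) = 89/1541 = 0.057755
p₀ = P(outcome | unexposed) = 81/2105 = 0.03848
Under exogeneity and monotonicity, PS = (p₁ − p₀)/(1 − p₀).
PS = (0.057755 − 0.03848) / 0.96152 ≈ 0.0200

PS ≈ 0.020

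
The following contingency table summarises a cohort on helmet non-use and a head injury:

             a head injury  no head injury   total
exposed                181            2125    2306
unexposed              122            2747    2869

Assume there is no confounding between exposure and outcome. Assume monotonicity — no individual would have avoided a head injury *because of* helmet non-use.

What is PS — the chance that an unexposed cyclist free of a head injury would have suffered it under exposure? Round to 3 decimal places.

PS ≈ 0.038

p₁ = P(outcome | exposed) = 181/2306 = 0.078491
p₀ = P(outcome | unexposed) = 122/2869 = 0.042524
Under exogeneity and monotonicity, PS = (p₁ − p₀)/(1 − p₀).
PS = (0.078491 − 0.042524) / 0.95748 ≈ 0.0376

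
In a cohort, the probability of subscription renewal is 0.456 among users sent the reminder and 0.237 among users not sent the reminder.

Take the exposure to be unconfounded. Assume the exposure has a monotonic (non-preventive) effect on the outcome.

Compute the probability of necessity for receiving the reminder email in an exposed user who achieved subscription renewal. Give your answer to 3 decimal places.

Let p₁ = 0.456, p₀ = 0.237.
Under exogeneity and monotonicity, PN = (p₁ − p₀) / p₁.
PN = (0.456 − 0.237) / 0.456 = 0.219 / 0.456 ≈ 0.4803

PN ≈ 0.480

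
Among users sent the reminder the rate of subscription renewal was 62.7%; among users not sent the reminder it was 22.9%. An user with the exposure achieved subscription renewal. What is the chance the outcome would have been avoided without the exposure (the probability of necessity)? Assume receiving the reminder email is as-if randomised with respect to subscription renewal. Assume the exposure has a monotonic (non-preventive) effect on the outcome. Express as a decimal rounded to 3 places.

p₁ = 0.627, p₀ = 0.229.
Under exogeneity and monotonicity, PN = (p₁ − p₀) / p₁.
PN = (0.627 − 0.229) / 0.627 = 0.398 / 0.627 ≈ 0.6348

PN ≈ 0.635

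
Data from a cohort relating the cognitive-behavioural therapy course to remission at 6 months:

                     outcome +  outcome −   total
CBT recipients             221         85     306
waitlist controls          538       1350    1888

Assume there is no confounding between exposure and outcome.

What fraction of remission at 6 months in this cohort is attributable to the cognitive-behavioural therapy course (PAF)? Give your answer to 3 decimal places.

PAF ≈ 0.176

p₁ = P(outcome | exposed) = 221/306 = 0.72222
p₀ = P(outcome | unexposed) = 538/1888 = 0.28496
Exposure prevalence π = 306/2194 = 0.13947; overall risk P(Y=1) = 0.34594.
Under exogeneity, PAF = [P(Y=1) − p₀]/P(Y=1).
PAF = (0.34594 − 0.28496) / 0.34594 ≈ 0.1763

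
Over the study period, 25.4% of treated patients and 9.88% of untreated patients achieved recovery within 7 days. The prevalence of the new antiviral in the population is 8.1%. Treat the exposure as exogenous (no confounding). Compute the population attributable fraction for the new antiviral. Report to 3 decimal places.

PAF ≈ 0.113

p₁ = 0.254, p₀ = 0.0988.
Overall risk P(Y=1) = π·p₁ + (1−π)·p₀ = 0.081×0.254 + 0.919×0.0988 = 0.11137.
Under exogeneity, PAF = [P(Y=1) − p₀] / P(Y=1).
PAF = (0.11137 − 0.0988) / 0.11137 ≈ 0.1129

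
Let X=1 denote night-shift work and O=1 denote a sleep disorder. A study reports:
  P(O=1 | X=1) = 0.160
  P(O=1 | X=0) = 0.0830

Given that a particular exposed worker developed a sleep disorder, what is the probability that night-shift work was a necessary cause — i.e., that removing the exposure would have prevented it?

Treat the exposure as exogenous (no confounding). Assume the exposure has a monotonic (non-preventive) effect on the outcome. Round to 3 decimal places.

PN ≈ 0.481

Let p₁ = 0.16, p₀ = 0.083.
Under exogeneity and monotonicity, PN = (p₁ − p₀) / p₁.
PN = (0.16 − 0.083) / 0.16 = 0.077 / 0.16 ≈ 0.4813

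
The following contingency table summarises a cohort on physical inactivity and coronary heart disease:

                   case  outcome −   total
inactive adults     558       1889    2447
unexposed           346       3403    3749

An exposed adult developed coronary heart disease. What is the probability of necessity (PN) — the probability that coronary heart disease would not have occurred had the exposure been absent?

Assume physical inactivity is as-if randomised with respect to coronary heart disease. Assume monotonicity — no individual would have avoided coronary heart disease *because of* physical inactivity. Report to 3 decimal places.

PN ≈ 0.595

p₁ = P(outcome | exposed) = 558/2447 = 0.22803
p₀ = P(outcome | unexposed) = 346/3749 = 0.092291
Under exogeneity and monotonicity, PN = (p₁ − p₀)/p₁.
PN = (0.22803 − 0.092291) / 0.22803 ≈ 0.5953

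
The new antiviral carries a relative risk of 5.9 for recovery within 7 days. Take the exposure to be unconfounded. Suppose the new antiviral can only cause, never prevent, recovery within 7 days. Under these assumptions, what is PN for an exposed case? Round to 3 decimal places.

PN ≈ 0.831

Under exogeneity and monotonicity, PN = (RR − 1) / RR = 1 − 1/RR.
PN = (5.9 − 1) / 5.9 = 4.9 / 5.9 ≈ 0.8305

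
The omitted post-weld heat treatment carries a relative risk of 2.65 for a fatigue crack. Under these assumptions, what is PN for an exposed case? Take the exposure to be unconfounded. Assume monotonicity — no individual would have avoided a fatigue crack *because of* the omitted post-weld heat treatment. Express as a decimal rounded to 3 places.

PN ≈ 0.623

Under exogeneity and monotonicity, PN = (RR − 1) / RR = 1 − 1/RR.
PN = (2.65 − 1) / 2.65 = 1.65 / 2.65 ≈ 0.6226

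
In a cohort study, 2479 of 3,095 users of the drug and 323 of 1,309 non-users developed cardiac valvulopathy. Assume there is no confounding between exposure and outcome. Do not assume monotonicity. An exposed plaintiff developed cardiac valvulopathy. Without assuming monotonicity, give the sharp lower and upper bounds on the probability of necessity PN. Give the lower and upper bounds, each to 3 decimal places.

p₁ = P(outcome | exposed) = 2479/3095 = 0.80097
p₀ = P(outcome | unexposed) = 323/1309 = 0.24675
Under exogeneity alone the bounds on PN are max{0,(p₁−p₀)/p₁} ≤ PN ≤ min{1,(1−p₀)/p₁}.
  lower = (p₁ − p₀)/p₁ = 0.55422 / 0.80097 ≈ 0.6919
  upper = min{1, (1 − p₀)/p₁} = 0.75325 / 0.80097 ≈ 0.9404

0.692 ≤ PN ≤ 0.940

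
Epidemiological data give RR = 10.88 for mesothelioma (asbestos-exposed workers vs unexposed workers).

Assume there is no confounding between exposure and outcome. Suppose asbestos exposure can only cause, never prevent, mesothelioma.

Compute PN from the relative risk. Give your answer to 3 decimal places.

Under exogeneity and monotonicity, PN = (RR − 1) / RR = 1 − 1/RR.
PN = (10.88 − 1) / 10.88 = 9.88 / 10.88 ≈ 0.9081

PN ≈ 0.908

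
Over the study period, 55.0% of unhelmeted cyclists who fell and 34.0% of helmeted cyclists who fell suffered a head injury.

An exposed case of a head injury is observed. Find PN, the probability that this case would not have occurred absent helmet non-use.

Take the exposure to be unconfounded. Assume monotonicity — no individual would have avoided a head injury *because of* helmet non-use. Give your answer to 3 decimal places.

p₁ = 0.55, p₀ = 0.34.
Under exogeneity and monotonicity, PN = (p₁ − p₀) / p₁.
PN = (0.55 − 0.34) / 0.55 = 0.21 / 0.55 ≈ 0.3818

PN ≈ 0.382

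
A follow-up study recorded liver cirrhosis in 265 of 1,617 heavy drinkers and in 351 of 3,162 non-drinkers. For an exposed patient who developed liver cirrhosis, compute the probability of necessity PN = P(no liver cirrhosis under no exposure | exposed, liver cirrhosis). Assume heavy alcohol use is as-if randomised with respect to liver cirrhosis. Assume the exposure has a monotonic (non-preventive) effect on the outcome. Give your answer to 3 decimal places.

p₁ = P(outcome | exposed) = 265/1617 = 0.16388
p₀ = P(outcome | unexposed) = 351/3162 = 0.11101
Under exogeneity and monotonicity, PN = (p₁ − p₀) / p₁.
PN = (0.16388 − 0.11101) / 0.16388 = 0.052878 / 0.16388 ≈ 0.3227

PN ≈ 0.323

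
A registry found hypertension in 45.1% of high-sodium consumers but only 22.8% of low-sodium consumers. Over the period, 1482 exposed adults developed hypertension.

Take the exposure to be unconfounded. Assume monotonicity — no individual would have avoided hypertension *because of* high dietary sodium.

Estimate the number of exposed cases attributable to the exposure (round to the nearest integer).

about 733 cases

p₁ = 0.451, p₀ = 0.228.
PN = (p₁ − p₀)/p₁ = (0.451 − 0.228) / 0.451 ≈ 0.49446.
Attributable cases ≈ PN × (exposed cases) = 0.49446 × 1482 ≈ 732.78.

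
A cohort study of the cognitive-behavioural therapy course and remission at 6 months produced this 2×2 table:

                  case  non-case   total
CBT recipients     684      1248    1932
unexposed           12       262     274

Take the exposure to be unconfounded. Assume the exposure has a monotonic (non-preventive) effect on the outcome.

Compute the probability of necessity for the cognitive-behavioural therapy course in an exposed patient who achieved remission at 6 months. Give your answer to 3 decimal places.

PN ≈ 0.876

p₁ = P(outcome | exposed) = 684/1932 = 0.35404
p₀ = P(outcome | unexposed) = 12/274 = 0.043796
Under exogeneity and monotonicity, PN = (p₁ − p₀)/p₁.
PN = (0.35404 − 0.043796) / 0.35404 ≈ 0.8763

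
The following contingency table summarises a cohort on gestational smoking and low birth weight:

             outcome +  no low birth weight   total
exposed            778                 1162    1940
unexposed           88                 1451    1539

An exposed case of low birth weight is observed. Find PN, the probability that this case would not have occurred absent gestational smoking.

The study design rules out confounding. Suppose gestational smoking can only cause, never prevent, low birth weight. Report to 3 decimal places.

p₁ = P(outcome | exposed) = 778/1940 = 0.40103
p₀ = P(outcome | unexposed) = 88/1539 = 0.05718
Under exogeneity and monotonicity, PN = (p₁ − p₀)/p₁.
PN = (0.40103 − 0.05718) / 0.40103 ≈ 0.8574

PN ≈ 0.857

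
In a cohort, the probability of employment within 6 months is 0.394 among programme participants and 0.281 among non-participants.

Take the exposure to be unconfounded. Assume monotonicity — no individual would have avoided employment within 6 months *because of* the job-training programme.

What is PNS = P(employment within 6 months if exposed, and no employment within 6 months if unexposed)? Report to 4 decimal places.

PNS ≈ 0.1130

Let p₁ = 0.394, p₀ = 0.281.
Under exogeneity and monotonicity, PNS = p₁ − p₀.
PNS = 0.394 − 0.281 = 0.113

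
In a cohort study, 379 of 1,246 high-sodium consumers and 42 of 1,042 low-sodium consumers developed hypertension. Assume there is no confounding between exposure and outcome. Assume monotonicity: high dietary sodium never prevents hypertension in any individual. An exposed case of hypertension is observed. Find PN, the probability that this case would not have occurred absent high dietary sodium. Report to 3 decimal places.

p₁ = P(outcome | exposed) = 379/1246 = 0.30417
p₀ = P(outcome | unexposed) = 42/1042 = 0.040307
Under exogeneity and monotonicity, PN = (p₁ − p₀) / p₁.
PN = (0.30417 − 0.040307) / 0.30417 = 0.26387 / 0.30417 ≈ 0.8675

PN ≈ 0.867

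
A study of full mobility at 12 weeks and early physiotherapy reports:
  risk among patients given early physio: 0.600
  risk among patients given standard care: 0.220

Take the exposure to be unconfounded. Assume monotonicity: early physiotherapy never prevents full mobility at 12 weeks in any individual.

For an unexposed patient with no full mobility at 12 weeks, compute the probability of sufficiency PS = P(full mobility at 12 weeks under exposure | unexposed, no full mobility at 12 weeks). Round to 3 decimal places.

Let p₁ = 0.6, p₀ = 0.22.
Under exogeneity and monotonicity, PS = (p₁ − p₀) / (1 − p₀).
PS = (0.6 − 0.22) / (1 − 0.22) = 0.38 / 0.78 ≈ 0.4872

PS ≈ 0.487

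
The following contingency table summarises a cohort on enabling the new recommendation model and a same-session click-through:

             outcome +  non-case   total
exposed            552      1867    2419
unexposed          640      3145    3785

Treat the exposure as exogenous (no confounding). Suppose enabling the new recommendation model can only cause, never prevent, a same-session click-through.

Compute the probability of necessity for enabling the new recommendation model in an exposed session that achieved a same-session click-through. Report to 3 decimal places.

p₁ = P(outcome | exposed) = 552/2419 = 0.22819
p₀ = P(outcome | unexposed) = 640/3785 = 0.16909
Under exogeneity and monotonicity, PN = (p₁ − p₀)/p₁.
PN = (0.22819 − 0.16909) / 0.22819 ≈ 0.2590

PN ≈ 0.259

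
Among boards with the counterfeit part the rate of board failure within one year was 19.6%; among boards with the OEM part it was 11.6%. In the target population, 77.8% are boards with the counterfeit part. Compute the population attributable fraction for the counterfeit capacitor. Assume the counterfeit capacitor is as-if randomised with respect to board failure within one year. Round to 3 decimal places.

PAF ≈ 0.349

p₁ = 0.196, p₀ = 0.116.
Overall risk P(Y=1) = π·p₁ + (1−π)·p₀ = 0.778×0.196 + 0.222×0.116 = 0.17824.
Under exogeneity, PAF = [P(Y=1) − p₀] / P(Y=1).
PAF = (0.17824 − 0.116) / 0.17824 ≈ 0.3492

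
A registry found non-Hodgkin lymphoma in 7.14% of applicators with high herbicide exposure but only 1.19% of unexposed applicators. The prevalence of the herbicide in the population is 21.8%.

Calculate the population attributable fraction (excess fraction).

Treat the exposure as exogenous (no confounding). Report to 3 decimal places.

p₁ = 0.0714, p₀ = 0.0119.
Overall risk P(Y=1) = π·p₁ + (1−π)·p₀ = 0.218×0.0714 + 0.782×0.0119 = 0.024871.
Under exogeneity, PAF = [P(Y=1) − p₀] / P(Y=1).
PAF = (0.024871 − 0.0119) / 0.024871 ≈ 0.5215

PAF ≈ 0.522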